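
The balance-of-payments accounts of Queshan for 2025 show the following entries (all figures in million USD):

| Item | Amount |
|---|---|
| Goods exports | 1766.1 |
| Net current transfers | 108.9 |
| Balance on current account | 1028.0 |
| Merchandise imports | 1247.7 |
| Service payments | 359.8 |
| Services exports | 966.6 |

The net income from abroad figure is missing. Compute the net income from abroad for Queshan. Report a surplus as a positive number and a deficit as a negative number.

-206.1

Current account = goods balance + services balance + net primary income + net secondary income
Sum of the known components = 1234.1
Net income from abroad = CA - (known components) = 1028.0 - 1234.1 = -206.1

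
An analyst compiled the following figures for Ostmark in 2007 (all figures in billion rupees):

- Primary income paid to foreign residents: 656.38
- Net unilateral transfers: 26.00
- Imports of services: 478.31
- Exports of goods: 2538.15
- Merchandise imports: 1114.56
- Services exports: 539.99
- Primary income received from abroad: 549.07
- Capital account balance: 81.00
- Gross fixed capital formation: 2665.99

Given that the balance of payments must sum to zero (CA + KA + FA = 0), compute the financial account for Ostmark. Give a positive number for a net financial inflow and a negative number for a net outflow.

-1484.96

Goods balance = 2538.15 - 1114.56 = 1423.59
Services balance = 539.99 - 478.31 = 61.68
Trade balance (goods + services) = 1423.59 + 61.68 = 1485.27
Net primary income = 549.07 - 656.38 = -107.31
Net secondary income = 26.00
Current account = 1485.27 + (-107.31) + 26.00 = 1403.96
Financial account = -(1403.96 + 81.00) = -1484.96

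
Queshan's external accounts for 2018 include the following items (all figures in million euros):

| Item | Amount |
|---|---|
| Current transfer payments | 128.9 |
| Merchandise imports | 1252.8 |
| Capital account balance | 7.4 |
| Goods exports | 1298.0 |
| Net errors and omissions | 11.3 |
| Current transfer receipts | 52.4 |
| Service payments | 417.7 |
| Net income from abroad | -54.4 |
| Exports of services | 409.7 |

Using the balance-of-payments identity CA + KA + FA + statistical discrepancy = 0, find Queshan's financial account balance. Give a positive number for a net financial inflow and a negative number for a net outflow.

Goods balance = 1298.0 - 1252.8 = 45.2
Services balance = 409.7 - 417.7 = -8.0
Trade balance (goods + services) = 45.2 + (-8.0) = 37.2
Net primary income = -54.4
Net secondary income = 52.4 - 128.9 = -76.5
Current account = 37.2 + (-54.4) + (-76.5) = -93.7
Financial account = -(-93.7 + 7.4 + 11.3) = 75.0

75.0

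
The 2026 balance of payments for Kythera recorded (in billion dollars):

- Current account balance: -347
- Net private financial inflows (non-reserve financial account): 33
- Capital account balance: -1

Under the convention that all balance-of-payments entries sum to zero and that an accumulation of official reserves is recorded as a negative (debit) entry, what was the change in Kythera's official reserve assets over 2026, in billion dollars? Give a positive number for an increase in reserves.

Official reserve transactions balance = -((-347) + (-1) + 33) = 315
An accumulation of reserves is recorded as a debit (negative entry), so the change in the stock of reserves is the negative of that balance.
Change in official reserves = -(315) = -315

-315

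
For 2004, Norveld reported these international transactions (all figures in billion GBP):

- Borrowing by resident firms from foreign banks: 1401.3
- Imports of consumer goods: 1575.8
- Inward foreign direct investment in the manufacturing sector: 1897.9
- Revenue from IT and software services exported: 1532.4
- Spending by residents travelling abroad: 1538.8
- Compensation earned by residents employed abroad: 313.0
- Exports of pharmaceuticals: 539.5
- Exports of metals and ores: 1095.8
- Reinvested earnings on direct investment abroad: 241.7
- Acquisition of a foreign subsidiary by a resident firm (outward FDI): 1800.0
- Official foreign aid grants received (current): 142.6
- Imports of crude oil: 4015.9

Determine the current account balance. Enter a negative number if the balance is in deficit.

Goods: 539.5 - 1575.8 + 1095.8 - 4015.9 = -3956.4
Services: -1538.8 + 1532.4 = -6.4
Primary income: 241.7 + 313.0 = 554.7
Secondary income: 142.6
Current account = (-3956.4) + (-6.4) + 554.7 + 142.6 = -3265.5
(Excluded from the current account — financial account: borrowing by resident firms from foreign banks 1401.3, inward foreign direct investment in the manufacturing sector 1897.9, acquisition of a foreign subsidiary by a resident firm (outward FDI) 1800.0.)

-3265.5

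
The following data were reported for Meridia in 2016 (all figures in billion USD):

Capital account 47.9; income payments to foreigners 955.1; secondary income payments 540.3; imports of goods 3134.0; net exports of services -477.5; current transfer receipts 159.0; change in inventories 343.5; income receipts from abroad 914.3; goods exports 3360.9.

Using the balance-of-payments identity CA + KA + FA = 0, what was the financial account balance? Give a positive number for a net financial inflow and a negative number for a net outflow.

624.8

Goods balance = 3360.9 - 3134.0 = 226.9
Services balance = -477.5
Trade balance (goods + services) = 226.9 + (-477.5) = -250.6
Net primary income = 914.3 - 955.1 = -40.8
Net secondary income = 159.0 - 540.3 = -381.3
Current account = -250.6 + (-40.8) + (-381.3) = -672.7
Financial account = -(-672.7 + 47.9) = 624.8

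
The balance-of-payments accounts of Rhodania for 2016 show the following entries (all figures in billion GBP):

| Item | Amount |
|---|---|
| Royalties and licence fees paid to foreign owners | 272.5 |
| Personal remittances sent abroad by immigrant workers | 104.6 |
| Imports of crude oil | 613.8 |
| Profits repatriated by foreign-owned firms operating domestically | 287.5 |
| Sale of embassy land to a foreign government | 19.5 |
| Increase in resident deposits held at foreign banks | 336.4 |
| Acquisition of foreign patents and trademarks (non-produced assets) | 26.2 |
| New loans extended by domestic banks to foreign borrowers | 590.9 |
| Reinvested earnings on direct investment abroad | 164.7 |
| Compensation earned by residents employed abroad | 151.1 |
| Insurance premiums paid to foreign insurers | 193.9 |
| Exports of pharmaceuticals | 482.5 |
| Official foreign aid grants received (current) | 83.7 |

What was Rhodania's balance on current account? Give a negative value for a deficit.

Goods: 482.5 - 613.8 = -131.3
Services: -193.9 - 272.5 = -466.4
Primary income: 151.1 - 287.5 + 164.7 = 28.3
Secondary income: 83.7 - 104.6 = -20.9
Current account = (-131.3) + (-466.4) + 28.3 + (-20.9) = -590.3
(Excluded from the current account — capital account: sale of embassy land to a foreign government 19.5, acquisition of foreign patents and trademarks (non-produced assets) 26.2; financial account: increase in resident deposits held at foreign banks 336.4, new loans extended by domestic banks to foreign borrowers 590.9.)

-590.3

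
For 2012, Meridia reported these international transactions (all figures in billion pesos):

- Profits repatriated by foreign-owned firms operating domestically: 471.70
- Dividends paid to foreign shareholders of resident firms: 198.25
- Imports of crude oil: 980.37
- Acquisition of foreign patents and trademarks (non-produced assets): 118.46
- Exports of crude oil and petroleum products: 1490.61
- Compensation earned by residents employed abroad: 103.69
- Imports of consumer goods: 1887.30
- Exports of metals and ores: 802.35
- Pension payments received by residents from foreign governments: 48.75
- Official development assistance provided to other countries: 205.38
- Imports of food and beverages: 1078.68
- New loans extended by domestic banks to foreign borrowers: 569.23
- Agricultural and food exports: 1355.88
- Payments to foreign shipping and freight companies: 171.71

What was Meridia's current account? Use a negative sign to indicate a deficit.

Goods: -1887.30 - 1078.68 - 980.37 + 1490.61 + 802.35 + 1355.88 = -297.51
Services: -171.71
Primary income: -198.25 + 103.69 - 471.70 = -566.26
Secondary income: -205.38 + 48.75 = -156.63
Current account = (-297.51) + (-171.71) + (-566.26) + (-156.63) = -1192.11
(Excluded from the current account — capital account: acquisition of foreign patents and trademarks (non-produced assets) 118.46; financial account: new loans extended by domestic banks to foreign borrowers 569.23.)

-1192.11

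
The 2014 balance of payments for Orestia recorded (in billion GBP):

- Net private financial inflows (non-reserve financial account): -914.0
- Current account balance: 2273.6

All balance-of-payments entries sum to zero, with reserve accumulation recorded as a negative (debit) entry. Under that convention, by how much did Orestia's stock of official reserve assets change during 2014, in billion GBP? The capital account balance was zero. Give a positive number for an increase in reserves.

1359.6

Official reserve transactions balance = -(2273.6 + (-914.0)) = -1359.6
An accumulation of reserves is recorded as a debit (negative entry), so the change in the stock of reserves is the negative of that balance.
Change in official reserves = -(-1359.6) = 1359.6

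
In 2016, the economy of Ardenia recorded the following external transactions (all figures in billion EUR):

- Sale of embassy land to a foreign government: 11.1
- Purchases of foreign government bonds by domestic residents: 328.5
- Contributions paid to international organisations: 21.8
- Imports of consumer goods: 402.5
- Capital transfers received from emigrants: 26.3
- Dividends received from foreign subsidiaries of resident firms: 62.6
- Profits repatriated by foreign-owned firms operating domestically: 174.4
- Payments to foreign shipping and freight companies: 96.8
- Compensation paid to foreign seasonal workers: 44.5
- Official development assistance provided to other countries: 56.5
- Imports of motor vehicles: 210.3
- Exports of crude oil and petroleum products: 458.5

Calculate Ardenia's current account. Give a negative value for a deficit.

Goods: -210.3 - 402.5 + 458.5 = -154.3
Services: -96.8
Primary income: -44.5 + 62.6 - 174.4 = -156.3
Secondary income: -56.5 - 21.8 = -78.3
Current account = (-154.3) + (-96.8) + (-156.3) + (-78.3) = -485.7
(Excluded from the current account — capital account: sale of embassy land to a foreign government 11.1, capital transfers received from emigrants 26.3; financial account: purchases of foreign government bonds by domestic residents 328.5.)

-485.7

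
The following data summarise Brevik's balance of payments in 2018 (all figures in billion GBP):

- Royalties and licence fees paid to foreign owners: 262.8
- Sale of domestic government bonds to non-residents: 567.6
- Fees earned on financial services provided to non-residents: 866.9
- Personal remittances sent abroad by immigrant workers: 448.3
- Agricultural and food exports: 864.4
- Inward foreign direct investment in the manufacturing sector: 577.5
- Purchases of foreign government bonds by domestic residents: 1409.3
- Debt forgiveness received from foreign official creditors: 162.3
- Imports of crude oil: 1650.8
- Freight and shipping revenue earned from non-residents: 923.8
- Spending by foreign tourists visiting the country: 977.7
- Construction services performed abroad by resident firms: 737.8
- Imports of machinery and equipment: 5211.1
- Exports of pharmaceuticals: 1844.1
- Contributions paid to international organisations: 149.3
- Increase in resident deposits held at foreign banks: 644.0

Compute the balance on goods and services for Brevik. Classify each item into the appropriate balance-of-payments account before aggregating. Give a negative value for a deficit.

-910.0

Goods: 864.4 - 5211.1 + 1844.1 - 1650.8 = -4153.4
Services: 866.9 + 923.8 + 977.7 + 737.8 - 262.8 = 3243.4
Trade balance = -4153.4 + 3243.4 = -910.0
(Excluded from the trade balance — financial account: sale of domestic government bonds to non-residents 567.6, inward foreign direct investment in the manufacturing sector 577.5, purchases of foreign government bonds by domestic residents 1409.3, increase in resident deposits held at foreign banks 644.0; secondary income: personal remittances sent abroad by immigrant workers 448.3, contributions paid to international organisations 149.3; capital account: debt forgiveness received from foreign official creditors 162.3.)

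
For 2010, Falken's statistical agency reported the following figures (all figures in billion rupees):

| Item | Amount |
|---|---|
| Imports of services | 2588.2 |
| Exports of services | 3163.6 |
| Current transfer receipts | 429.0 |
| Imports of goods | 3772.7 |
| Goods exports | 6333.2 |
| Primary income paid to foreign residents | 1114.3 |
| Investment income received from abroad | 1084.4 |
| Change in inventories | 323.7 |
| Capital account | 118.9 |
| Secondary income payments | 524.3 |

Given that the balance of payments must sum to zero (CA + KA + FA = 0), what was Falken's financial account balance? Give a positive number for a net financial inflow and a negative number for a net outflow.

Goods balance = 6333.2 - 3772.7 = 2560.5
Services balance = 3163.6 - 2588.2 = 575.4
Trade balance (goods + services) = 2560.5 + 575.4 = 3135.9
Net primary income = 1084.4 - 1114.3 = -29.9
Net secondary income = 429.0 - 524.3 = -95.3
Current account = 3135.9 + (-29.9) + (-95.3) = 3010.7
Financial account = -(3010.7 + 118.9) = -3129.6

-3129.6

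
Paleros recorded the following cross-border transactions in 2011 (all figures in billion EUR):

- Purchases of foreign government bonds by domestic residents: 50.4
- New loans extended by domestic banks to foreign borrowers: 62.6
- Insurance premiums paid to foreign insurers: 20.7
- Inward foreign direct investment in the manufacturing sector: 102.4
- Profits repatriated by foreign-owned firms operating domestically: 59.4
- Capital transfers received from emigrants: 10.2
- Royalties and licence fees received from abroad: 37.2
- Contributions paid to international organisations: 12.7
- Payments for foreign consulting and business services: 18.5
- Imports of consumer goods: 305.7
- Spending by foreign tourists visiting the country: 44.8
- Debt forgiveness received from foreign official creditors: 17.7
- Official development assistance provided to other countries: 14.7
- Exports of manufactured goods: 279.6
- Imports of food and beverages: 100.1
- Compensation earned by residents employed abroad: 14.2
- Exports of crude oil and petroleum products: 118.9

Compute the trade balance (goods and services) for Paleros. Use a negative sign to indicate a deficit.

Goods: 118.9 - 100.1 + 279.6 - 305.7 = -7.3
Services: 44.8 + 37.2 - 20.7 - 18.5 = 42.8
Trade balance = -7.3 + 42.8 = 35.5
(Excluded from the trade balance — financial account: purchases of foreign government bonds by domestic residents 50.4, new loans extended by domestic banks to foreign borrowers 62.6, inward foreign direct investment in the manufacturing sector 102.4; primary income: profits repatriated by foreign-owned firms operating domestically 59.4, compensation earned by residents employed abroad 14.2; capital account: capital transfers received from emigrants 10.2, debt forgiveness received from foreign official creditors 17.7; secondary income: contributions paid to international organisations 12.7, official development assistance provided to other countries 14.7.)

35.5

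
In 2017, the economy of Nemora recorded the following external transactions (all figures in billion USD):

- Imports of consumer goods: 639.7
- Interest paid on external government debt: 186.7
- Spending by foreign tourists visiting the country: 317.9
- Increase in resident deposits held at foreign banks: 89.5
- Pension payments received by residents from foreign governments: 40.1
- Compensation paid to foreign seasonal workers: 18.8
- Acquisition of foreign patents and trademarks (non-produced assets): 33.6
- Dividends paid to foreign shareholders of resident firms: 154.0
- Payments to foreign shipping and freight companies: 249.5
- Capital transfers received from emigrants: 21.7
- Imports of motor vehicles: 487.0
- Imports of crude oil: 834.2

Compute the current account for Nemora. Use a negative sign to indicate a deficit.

Goods: -639.7 - 834.2 - 487.0 = -1960.9
Services: -249.5 + 317.9 = 68.4
Primary income: -186.7 - 154.0 - 18.8 = -359.5
Secondary income: 40.1
Current account = (-1960.9) + 68.4 + (-359.5) + 40.1 = -2211.9
(Excluded from the current account — financial account: increase in resident deposits held at foreign banks 89.5; capital account: acquisition of foreign patents and trademarks (non-produced assets) 33.6, capital transfers received from emigrants 21.7.)

-2211.9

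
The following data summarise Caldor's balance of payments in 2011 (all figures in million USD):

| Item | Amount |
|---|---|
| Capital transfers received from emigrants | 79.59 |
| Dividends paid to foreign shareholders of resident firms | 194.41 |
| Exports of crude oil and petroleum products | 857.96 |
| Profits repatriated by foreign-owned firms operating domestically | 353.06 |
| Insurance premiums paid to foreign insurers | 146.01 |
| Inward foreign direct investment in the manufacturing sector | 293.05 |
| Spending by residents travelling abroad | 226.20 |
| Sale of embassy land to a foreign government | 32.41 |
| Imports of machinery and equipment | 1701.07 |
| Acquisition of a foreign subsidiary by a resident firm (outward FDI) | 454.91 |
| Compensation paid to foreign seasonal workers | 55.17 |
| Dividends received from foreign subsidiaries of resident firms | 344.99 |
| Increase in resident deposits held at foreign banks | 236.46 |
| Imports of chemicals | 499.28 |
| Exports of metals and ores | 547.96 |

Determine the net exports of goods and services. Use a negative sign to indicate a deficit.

-1166.64

Goods: -499.28 + 547.96 - 1701.07 + 857.96 = -794.43
Services: -146.01 - 226.20 = -372.21
Trade balance = -794.43 + (-372.21) = -1166.64
(Excluded from the trade balance — capital account: capital transfers received from emigrants 79.59, sale of embassy land to a foreign government 32.41; primary income: dividends paid to foreign shareholders of resident firms 194.41, profits repatriated by foreign-owned firms operating domestically 353.06, compensation paid to foreign seasonal workers 55.17, dividends received from foreign subsidiaries of resident firms 344.99; financial account: inward foreign direct investment in the manufacturing sector 293.05, acquisition of a foreign subsidiary by a resident firm (outward FDI) 454.91, increase in resident deposits held at foreign banks 236.46.)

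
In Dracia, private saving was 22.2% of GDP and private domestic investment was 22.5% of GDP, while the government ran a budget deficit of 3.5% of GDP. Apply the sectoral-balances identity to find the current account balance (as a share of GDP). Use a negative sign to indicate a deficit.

-3.8

By the sectoral-balances identity, CA = (S_private - I) + (T - G).
Private balance = 22.2 - 22.5 = -0.3
Government balance (T - G) = -3.5
CA = -0.3 + (-3.5) = -3.8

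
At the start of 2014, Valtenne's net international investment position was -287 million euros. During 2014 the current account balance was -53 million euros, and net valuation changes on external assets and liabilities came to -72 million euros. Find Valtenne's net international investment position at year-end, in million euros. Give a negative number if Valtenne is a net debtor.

Change in NIIP = current account + net valuation change = -53 + (-72) = -125
End-of-year NIIP = -287 + (-125) = -412

-412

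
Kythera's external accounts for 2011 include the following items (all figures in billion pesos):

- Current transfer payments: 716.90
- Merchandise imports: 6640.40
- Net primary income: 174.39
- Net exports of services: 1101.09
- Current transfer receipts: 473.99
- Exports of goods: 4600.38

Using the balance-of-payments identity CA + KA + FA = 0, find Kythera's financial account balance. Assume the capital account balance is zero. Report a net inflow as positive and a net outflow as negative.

1007.45

Goods balance = 4600.38 - 6640.40 = -2040.02
Services balance = 1101.09
Trade balance (goods + services) = -2040.02 + 1101.09 = -938.93
Net primary income = 174.39
Net secondary income = 473.99 - 716.90 = -242.91
Current account = -938.93 + 174.39 + (-242.91) = -1007.45
Financial account = -(-1007.45) = 1007.45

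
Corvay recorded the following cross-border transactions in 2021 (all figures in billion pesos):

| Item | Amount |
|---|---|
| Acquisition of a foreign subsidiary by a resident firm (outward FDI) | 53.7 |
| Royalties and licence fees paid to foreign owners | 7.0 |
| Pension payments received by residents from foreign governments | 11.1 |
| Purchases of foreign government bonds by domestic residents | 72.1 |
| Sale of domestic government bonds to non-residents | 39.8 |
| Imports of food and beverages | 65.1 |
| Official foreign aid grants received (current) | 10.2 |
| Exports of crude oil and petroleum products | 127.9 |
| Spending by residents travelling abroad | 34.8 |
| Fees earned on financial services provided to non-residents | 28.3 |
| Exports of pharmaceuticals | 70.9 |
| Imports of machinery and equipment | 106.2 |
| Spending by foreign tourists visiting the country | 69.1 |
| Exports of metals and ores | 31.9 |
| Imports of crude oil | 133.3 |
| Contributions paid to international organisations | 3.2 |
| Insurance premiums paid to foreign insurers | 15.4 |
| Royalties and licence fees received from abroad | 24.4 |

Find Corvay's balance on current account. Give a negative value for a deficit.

Goods: -133.3 + 31.9 - 106.2 - 65.1 + 127.9 + 70.9 = -73.9
Services: -34.8 - 7.0 - 15.4 + 69.1 + 28.3 + 24.4 = 64.6
Secondary income: 10.2 + 11.1 - 3.2 = 18.1
Current account = (-73.9) + 64.6 + 18.1 = 8.8
(Excluded from the current account — financial account: acquisition of a foreign subsidiary by a resident firm (outward FDI) 53.7, purchases of foreign government bonds by domestic residents 72.1, sale of domestic government bonds to non-residents 39.8.)

8.8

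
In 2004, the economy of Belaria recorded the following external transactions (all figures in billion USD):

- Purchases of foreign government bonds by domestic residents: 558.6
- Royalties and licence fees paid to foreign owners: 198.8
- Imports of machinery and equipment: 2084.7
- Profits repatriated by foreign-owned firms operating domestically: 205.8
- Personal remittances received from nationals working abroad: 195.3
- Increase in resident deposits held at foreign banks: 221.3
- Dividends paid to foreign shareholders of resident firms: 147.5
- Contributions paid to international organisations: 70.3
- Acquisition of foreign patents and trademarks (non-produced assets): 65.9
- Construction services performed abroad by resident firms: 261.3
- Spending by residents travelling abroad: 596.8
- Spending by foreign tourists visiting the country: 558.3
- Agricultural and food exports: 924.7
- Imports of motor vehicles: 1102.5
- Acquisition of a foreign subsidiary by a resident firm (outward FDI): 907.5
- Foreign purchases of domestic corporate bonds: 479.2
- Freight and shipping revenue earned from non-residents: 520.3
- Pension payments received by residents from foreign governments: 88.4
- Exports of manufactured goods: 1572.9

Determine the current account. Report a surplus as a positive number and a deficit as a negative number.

Goods: 924.7 - 1102.5 + 1572.9 - 2084.7 = -689.6
Services: -198.8 + 261.3 + 520.3 - 596.8 + 558.3 = 544.3
Primary income: -147.5 - 205.8 = -353.3
Secondary income: 195.3 + 88.4 - 70.3 = 213.4
Current account = (-689.6) + 544.3 + (-353.3) + 213.4 = -285.2
(Excluded from the current account — financial account: purchases of foreign government bonds by domestic residents 558.6, increase in resident deposits held at foreign banks 221.3, acquisition of a foreign subsidiary by a resident firm (outward FDI) 907.5, foreign purchases of domestic corporate bonds 479.2; capital account: acquisition of foreign patents and trademarks (non-produced assets) 65.9.)

-285.2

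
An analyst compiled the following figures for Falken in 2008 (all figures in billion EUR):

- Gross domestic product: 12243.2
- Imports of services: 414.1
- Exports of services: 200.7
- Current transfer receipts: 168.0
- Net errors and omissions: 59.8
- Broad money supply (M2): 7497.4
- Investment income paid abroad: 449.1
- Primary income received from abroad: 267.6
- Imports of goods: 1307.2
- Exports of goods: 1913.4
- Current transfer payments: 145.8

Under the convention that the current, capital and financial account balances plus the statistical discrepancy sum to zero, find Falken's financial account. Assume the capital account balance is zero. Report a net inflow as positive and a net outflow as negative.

-293.3

Goods balance = 1913.4 - 1307.2 = 606.2
Services balance = 200.7 - 414.1 = -213.4
Trade balance (goods + services) = 606.2 + (-213.4) = 392.8
Net primary income = 267.6 - 449.1 = -181.5
Net secondary income = 168.0 - 145.8 = 22.2
Current account = 392.8 + (-181.5) + 22.2 = 233.5
Financial account = -(233.5 + 59.8) = -293.3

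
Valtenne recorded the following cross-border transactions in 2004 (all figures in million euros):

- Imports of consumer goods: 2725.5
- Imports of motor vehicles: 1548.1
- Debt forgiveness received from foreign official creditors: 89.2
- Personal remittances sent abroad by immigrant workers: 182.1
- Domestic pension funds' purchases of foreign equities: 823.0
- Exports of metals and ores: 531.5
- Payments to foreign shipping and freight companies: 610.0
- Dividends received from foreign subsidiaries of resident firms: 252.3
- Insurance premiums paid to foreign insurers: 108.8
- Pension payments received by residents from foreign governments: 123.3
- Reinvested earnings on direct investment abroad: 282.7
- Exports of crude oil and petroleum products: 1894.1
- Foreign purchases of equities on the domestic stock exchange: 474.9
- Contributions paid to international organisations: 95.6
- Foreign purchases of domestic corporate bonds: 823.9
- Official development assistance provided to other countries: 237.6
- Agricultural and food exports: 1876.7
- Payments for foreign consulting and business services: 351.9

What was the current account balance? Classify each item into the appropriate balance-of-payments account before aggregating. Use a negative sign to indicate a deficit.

Goods: -1548.1 + 1876.7 + 1894.1 + 531.5 - 2725.5 = 28.7
Services: -351.9 - 610.0 - 108.8 = -1070.7
Primary income: 282.7 + 252.3 = 535.0
Secondary income: -95.6 - 237.6 - 182.1 + 123.3 = -392.0
Current account = 28.7 + (-1070.7) + 535.0 + (-392.0) = -899.0
(Excluded from the current account — capital account: debt forgiveness received from foreign official creditors 89.2; financial account: domestic pension funds' purchases of foreign equities 823.0, foreign purchases of equities on the domestic stock exchange 474.9, foreign purchases of domestic corporate bonds 823.9.)

-899.0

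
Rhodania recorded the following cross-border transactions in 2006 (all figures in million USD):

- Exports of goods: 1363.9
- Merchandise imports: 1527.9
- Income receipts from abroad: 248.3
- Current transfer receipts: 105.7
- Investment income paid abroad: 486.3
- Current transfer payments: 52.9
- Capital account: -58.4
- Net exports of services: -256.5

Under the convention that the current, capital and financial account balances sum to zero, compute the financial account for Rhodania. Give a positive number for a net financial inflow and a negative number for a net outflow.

664.1

Goods balance = 1363.9 - 1527.9 = -164.0
Services balance = -256.5
Trade balance (goods + services) = -164.0 + (-256.5) = -420.5
Net primary income = 248.3 - 486.3 = -238.0
Net secondary income = 105.7 - 52.9 = 52.8
Current account = -420.5 + (-238.0) + 52.8 = -605.7
Financial account = -(-605.7 + (-58.4)) = 664.1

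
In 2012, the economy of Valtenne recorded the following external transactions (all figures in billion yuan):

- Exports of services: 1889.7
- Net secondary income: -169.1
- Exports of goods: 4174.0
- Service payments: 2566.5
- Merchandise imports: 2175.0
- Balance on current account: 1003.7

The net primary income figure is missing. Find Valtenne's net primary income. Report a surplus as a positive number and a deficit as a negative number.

Current account = goods balance + services balance + net primary income + net secondary income
Sum of the known components = 1153.1
Net primary income = CA - (known components) = 1003.7 - 1153.1 = -149.4

-149.4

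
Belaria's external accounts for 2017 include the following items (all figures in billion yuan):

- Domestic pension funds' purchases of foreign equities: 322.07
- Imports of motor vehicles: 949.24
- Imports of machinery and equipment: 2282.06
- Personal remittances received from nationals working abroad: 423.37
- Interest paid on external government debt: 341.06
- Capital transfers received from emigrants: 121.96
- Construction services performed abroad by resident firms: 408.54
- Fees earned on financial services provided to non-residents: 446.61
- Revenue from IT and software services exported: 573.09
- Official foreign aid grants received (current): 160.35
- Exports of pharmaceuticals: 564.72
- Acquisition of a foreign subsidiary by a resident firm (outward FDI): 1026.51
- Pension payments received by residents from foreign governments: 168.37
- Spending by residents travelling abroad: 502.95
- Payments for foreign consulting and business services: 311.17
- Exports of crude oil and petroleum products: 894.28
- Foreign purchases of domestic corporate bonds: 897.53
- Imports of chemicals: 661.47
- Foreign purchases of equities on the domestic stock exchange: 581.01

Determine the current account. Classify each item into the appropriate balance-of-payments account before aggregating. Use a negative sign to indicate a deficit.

-1408.62

Goods: 894.28 + 564.72 - 949.24 - 2282.06 - 661.47 = -2433.77
Services: -502.95 + 573.09 + 446.61 + 408.54 - 311.17 = 614.12
Primary income: -341.06
Secondary income: 160.35 + 423.37 + 168.37 = 752.09
Current account = (-2433.77) + 614.12 + (-341.06) + 752.09 = -1408.62
(Excluded from the current account — financial account: domestic pension funds' purchases of foreign equities 322.07, acquisition of a foreign subsidiary by a resident firm (outward FDI) 1026.51, foreign purchases of domestic corporate bonds 897.53, foreign purchases of equities on the domestic stock exchange 581.01; capital account: capital transfers received from emigrants 121.96.)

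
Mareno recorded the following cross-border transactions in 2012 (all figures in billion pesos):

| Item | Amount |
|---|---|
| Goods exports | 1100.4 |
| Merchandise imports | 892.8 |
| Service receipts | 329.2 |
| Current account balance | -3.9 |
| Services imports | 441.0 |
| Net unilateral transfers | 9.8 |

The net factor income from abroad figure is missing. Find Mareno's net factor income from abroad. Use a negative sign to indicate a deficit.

Current account = goods balance + services balance + net primary income + net secondary income
Sum of the known components = 105.6
Net factor income from abroad = CA - (known components) = -3.9 - 105.6 = -109.5

-109.5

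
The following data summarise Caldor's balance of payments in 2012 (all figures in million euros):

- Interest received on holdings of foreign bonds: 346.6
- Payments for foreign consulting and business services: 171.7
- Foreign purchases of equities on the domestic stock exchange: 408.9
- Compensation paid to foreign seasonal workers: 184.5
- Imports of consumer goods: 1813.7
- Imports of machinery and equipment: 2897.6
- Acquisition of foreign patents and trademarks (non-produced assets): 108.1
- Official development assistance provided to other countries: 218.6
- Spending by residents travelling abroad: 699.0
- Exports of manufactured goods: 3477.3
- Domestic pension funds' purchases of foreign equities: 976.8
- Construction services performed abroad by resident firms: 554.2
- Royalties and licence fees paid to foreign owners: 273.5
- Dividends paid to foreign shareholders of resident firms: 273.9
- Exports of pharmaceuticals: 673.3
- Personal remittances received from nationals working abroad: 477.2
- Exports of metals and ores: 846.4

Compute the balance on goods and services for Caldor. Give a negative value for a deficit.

-304.3

Goods: 846.4 - 1813.7 - 2897.6 + 3477.3 + 673.3 = 285.7
Services: -171.7 + 554.2 - 273.5 - 699.0 = -590.0
Trade balance = 285.7 + (-590.0) = -304.3
(Excluded from the trade balance — primary income: interest received on holdings of foreign bonds 346.6, compensation paid to foreign seasonal workers 184.5, dividends paid to foreign shareholders of resident firms 273.9; financial account: foreign purchases of equities on the domestic stock exchange 408.9, domestic pension funds' purchases of foreign equities 976.8; capital account: acquisition of foreign patents and trademarks (non-produced assets) 108.1; secondary income: official development assistance provided to other countries 218.6, personal remittances received from nationals working abroad 477.2.)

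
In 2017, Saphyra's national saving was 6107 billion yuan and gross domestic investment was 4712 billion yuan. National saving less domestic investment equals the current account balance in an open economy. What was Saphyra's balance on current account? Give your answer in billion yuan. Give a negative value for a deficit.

1395

S - I = CA (net lending to the rest of the world).
CA = S - I = 6107 - 4712 = 1395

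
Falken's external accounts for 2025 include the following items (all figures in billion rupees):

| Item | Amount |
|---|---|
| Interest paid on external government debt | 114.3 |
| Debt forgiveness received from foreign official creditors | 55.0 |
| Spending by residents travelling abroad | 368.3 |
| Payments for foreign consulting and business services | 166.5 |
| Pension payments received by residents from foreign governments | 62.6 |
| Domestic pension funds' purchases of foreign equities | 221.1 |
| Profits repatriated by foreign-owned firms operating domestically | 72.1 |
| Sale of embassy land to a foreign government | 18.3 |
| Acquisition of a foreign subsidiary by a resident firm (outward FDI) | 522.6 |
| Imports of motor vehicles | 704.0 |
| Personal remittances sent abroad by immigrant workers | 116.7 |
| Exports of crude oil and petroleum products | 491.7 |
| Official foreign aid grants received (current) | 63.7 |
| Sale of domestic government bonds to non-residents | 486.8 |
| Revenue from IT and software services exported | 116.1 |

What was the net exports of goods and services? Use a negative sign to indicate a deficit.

Goods: 491.7 - 704.0 = -212.3
Services: -166.5 + 116.1 - 368.3 = -418.7
Trade balance = -212.3 + (-418.7) = -631.0
(Excluded from the trade balance — primary income: interest paid on external government debt 114.3, profits repatriated by foreign-owned firms operating domestically 72.1; capital account: debt forgiveness received from foreign official creditors 55.0, sale of embassy land to a foreign government 18.3; secondary income: pension payments received by residents from foreign governments 62.6, personal remittances sent abroad by immigrant workers 116.7, official foreign aid grants received (current) 63.7; financial account: domestic pension funds' purchases of foreign equities 221.1, acquisition of a foreign subsidiary by a resident firm (outward FDI) 522.6, sale of domestic government bonds to non-residents 486.8.)

-631.0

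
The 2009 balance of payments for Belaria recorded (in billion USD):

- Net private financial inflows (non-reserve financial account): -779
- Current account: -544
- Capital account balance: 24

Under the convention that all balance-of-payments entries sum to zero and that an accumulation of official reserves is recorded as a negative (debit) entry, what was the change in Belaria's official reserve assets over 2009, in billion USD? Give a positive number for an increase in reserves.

-1299

Official reserve transactions balance = -((-544) + 24 + (-779)) = 1299
An accumulation of reserves is recorded as a debit (negative entry), so the change in the stock of reserves is the negative of that balance.
Change in official reserves = -(1299) = -1299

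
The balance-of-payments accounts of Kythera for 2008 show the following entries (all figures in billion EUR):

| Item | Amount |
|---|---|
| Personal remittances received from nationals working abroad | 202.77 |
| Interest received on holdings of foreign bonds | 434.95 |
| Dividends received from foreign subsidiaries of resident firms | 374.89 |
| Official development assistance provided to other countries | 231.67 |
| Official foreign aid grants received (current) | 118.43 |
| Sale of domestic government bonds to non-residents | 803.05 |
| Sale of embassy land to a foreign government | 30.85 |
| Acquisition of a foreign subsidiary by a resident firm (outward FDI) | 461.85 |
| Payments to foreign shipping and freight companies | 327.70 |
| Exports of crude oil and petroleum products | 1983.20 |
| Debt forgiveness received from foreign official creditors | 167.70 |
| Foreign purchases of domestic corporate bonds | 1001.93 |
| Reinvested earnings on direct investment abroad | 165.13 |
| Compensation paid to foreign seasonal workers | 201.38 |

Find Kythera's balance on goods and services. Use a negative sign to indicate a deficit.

Goods: 1983.20
Services: -327.70
Trade balance = 1983.20 + (-327.70) = 1655.50
(Excluded from the trade balance — secondary income: personal remittances received from nationals working abroad 202.77, official development assistance provided to other countries 231.67, official foreign aid grants received (current) 118.43; primary income: interest received on holdings of foreign bonds 434.95, dividends received from foreign subsidiaries of resident firms 374.89, reinvested earnings on direct investment abroad 165.13, compensation paid to foreign seasonal workers 201.38; financial account: sale of domestic government bonds to non-residents 803.05, acquisition of a foreign subsidiary by a resident firm (outward FDI) 461.85, foreign purchases of domestic corporate bonds 1001.93; capital account: sale of embassy land to a foreign government 30.85, debt forgiveness received from foreign official creditors 167.70.)

1655.50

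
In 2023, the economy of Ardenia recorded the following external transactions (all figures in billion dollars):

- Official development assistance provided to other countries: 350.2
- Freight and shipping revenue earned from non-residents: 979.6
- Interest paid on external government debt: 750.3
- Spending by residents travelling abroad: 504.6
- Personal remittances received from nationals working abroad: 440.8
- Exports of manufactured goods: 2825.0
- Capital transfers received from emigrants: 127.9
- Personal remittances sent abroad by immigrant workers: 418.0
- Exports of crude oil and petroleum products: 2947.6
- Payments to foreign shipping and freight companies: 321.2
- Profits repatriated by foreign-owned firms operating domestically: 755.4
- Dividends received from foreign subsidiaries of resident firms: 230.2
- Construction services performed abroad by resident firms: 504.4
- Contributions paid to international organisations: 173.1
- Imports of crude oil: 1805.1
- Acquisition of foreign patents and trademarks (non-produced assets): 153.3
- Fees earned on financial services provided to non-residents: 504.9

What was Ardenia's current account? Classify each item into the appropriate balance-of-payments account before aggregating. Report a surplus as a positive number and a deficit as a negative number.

3354.6

Goods: 2825.0 - 1805.1 + 2947.6 = 3967.5
Services: -321.2 + 504.9 + 979.6 - 504.6 + 504.4 = 1163.1
Primary income: -750.3 - 755.4 + 230.2 = -1275.5
Secondary income: -173.1 - 418.0 + 440.8 - 350.2 = -500.5
Current account = 3967.5 + 1163.1 + (-1275.5) + (-500.5) = 3354.6
(Excluded from the current account — capital account: capital transfers received from emigrants 127.9, acquisition of foreign patents and trademarks (non-produced assets) 153.3.)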